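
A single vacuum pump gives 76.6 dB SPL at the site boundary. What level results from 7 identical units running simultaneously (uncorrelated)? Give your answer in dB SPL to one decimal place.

With 7 equal, uncorrelated contributions the intensity is 7× that of one unit, giving a rise of 10·log₁₀ 7.
L_total = 76.6 + 10·log₁₀(7) = 76.6 + 8.451 = 85.05 dB SPL.

85.1 dB SPL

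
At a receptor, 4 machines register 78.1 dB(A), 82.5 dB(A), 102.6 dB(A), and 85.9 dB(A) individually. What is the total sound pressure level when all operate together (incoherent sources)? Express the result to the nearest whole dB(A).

103 dB(A)

Incoherent sources combine by intensity addition: L_total = 10·log₁₀(Σ 10^(L_i/10)).
Σ 10^(L/10) = 10^(78.1/10) + 10^(82.5/10) + 10^(102.6/10) + 10^(85.9/10) = 1.883e+10.
L_total = 10·log₁₀(1.883e+10) = 102.75 dB(A).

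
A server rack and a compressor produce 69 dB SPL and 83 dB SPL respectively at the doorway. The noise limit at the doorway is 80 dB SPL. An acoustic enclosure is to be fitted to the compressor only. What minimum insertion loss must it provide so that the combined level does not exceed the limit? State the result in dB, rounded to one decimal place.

3.4 dB

The untreated sources together contribute 10^(69/10) = 7.943e+06, i.e. 69.00 dB SPL.
To meet 80 dB SPL overall, the treated compressor may contribute at most 10^(80/10) − 7.943e+06 = 9.206e+07, i.e. 79.64 dB SPL.
So the compressor must be reduced from 83 to 79.64 dB SPL: IL = 3.36 dB.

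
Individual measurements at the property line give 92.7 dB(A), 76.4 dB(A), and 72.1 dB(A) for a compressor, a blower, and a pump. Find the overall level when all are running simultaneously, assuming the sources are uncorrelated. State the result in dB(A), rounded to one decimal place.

92.8 dB(A)

For uncorrelated sources the intensities add, so convert each level to linear form, sum, and take 10·log₁₀ of the total.
Σ 10^(L/10) = 10^(92.7/10) + 10^(76.4/10) + 10^(72.1/10) = 1.922e+09.
L_total = 10·log₁₀(1.922e+09) = 92.84 dB(A).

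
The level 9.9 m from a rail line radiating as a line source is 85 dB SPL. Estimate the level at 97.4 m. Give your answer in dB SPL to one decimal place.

For a line source, L₂ = L₁ − 10·log₁₀(r₂/r₁).
L₂ = 85 − 10·log₁₀(97.4/9.9) = 85 − 9.929 = 75.07 dB SPL.

75.1 dB SPL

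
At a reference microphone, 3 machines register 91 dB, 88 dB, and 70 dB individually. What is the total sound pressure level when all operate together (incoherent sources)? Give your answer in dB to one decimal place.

For uncorrelated sources the intensities add, so convert each level to linear form, sum, and take 10·log₁₀ of the total.
Σ 10^(L/10) = 10^(91/10) + 10^(88/10) + 10^(70/10) = 1.900e+09.
L_total = 10·log₁₀(1.900e+09) = 92.79 dB.

92.8 dB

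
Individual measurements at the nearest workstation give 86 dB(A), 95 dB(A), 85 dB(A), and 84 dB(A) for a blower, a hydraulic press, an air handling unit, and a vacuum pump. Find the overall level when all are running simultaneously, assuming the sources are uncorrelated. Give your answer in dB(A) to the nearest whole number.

96 dB(A)

Incoherent sources combine by intensity addition: L_total = 10·log₁₀(Σ 10^(L_i/10)).
Σ 10^(L/10) = 10^(86/10) + 10^(95/10) + 10^(85/10) + 10^(84/10) = 4.128e+09.
L_total = 10·log₁₀(4.128e+09) = 96.16 dB(A).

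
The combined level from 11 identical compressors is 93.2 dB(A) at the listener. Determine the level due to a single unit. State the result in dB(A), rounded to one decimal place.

82.8 dB(A)

11 equal contributions raise the level by 10·log₁₀ 11 = 10.414 dB, so each unit alone gives 93.2 − 10.414.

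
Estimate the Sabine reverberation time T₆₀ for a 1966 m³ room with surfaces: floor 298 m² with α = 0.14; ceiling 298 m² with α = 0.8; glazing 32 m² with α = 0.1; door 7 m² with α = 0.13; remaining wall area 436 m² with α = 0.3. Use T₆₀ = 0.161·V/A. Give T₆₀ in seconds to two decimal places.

Summing Sᵢαᵢ: 298·0.14 + 298·0.8 + 32·0.1 + 7·0.13 + 436·0.3 = 415.03 m².
T₆₀ = 0.161·V/A = 0.161·1966/415.03 = 0.763 s.

0.76 s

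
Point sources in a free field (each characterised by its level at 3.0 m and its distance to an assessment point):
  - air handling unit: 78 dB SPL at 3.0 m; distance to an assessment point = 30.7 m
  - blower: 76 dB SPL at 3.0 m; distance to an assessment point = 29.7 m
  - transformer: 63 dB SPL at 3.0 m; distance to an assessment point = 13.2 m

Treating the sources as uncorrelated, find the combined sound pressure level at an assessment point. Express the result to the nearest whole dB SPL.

First find each source's level at the receiver (point-source: −20·log₁₀(r/r_ref)), then combine on an intensity basis.
air handling unit: 78 − 20·log₁₀(30.7/3.0) = 78 − 20.20 = 57.80 dB SPL.
blower: 76 − 20·log₁₀(29.7/3.0) = 76 − 19.91 = 56.09 dB SPL.
transformer: 63 − 20·log₁₀(13.2/3.0) = 63 − 12.87 = 50.13 dB SPL.
Σ 10^(L/10) = 1.112e+06 → L_total = 10·log₁₀(1.112e+06) = 60.46 dB SPL.

60 dB SPL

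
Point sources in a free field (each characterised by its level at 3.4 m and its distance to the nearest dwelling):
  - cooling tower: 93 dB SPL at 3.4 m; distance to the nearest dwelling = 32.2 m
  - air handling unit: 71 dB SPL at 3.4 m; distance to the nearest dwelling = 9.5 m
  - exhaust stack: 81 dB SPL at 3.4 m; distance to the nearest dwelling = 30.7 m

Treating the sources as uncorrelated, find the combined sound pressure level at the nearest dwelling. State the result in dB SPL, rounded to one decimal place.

First find each source's level at the receiver (point-source: −20·log₁₀(r/r_ref)), then combine on an intensity basis.
cooling tower: 93 − 20·log₁₀(32.2/3.4) = 93 − 19.53 = 73.47 dB SPL.
air handling unit: 71 − 20·log₁₀(9.5/3.4) = 71 − 8.92 = 62.08 dB SPL.
exhaust stack: 81 − 20·log₁₀(30.7/3.4) = 81 − 19.11 = 61.89 dB SPL.
Σ 10^(L/10) = 2.540e+07 → L_total = 10·log₁₀(2.540e+07) = 74.05 dB SPL.

74.0 dB SPL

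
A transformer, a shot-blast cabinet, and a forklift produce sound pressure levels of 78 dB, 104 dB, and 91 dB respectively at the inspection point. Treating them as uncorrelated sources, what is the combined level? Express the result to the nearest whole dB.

104 dB

For uncorrelated sources the intensities add, so convert each level to linear form, sum, and take 10·log₁₀ of the total.
Σ 10^(L/10) = 10^(78/10) + 10^(104/10) + 10^(91/10) = 2.644e+10.
L_total = 10·log₁₀(2.644e+10) = 104.22 dB.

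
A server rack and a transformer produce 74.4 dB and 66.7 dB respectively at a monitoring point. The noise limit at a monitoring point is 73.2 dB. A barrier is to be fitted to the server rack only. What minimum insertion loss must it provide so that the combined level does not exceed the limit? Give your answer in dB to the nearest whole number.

Everything except the server rack sums to 10^(66.7/10) = 4.677e+06 in linear terms, 66.70 dB.
To meet 73.2 dB overall, the treated server rack may contribute at most 10^(73.2/10) − 4.677e+06 = 1.622e+07, i.e. 72.10 dB.
So the server rack must be reduced from 74.4 to 72.10 dB: IL = 2.30 dB.

2 dB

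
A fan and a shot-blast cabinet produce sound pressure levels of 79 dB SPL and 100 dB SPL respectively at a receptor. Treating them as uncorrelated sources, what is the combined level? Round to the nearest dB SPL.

Incoherent sources combine by intensity addition: L_total = 10·log₁₀(Σ 10^(L_i/10)).
Σ 10^(L/10) = 10^(79/10) + 10^(100/10) = 1.008e+10.
L_total = 10·log₁₀(1.008e+10) = 100.03 dB SPL.

100 dB SPL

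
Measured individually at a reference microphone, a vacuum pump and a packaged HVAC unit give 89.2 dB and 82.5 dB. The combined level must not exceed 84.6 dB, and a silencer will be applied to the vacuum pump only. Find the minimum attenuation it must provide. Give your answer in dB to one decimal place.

8.8 dB

Everything except the vacuum pump sums to 10^(82.5/10) = 1.778e+08 in linear terms, 82.50 dB.
To meet 84.6 dB overall, the treated vacuum pump may contribute at most 10^(84.6/10) − 1.778e+08 = 1.106e+08, i.e. 80.44 dB.
Required insertion loss = 89.2 − 80.44 = 8.76 dB.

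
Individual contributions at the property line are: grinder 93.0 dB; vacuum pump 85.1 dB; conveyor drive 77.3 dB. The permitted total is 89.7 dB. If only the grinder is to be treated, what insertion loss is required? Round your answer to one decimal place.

Fixed contribution from the other sources: Σ 10^(L/10) = 10^(85.1/10) + 10^(77.3/10) = 3.773e+08 (85.77 dB).
The limit corresponds to 10^(89.7/10) = 9.333e+08; subtracting the fixed part leaves 5.560e+08 for the grinder, i.e. 87.45 dB.
Required insertion loss = 93.0 − 87.45 = 5.55 dB.

5.5 dB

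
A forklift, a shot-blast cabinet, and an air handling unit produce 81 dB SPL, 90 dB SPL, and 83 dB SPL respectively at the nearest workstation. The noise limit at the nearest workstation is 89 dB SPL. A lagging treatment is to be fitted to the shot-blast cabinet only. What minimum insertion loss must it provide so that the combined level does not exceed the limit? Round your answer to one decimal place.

3.3 dB

Fixed contribution from the other sources: Σ 10^(L/10) = 10^(81/10) + 10^(83/10) = 3.254e+08 (85.12 dB SPL).
To meet 89 dB SPL overall, the treated shot-blast cabinet may contribute at most 10^(89/10) − 3.254e+08 = 4.689e+08, i.e. 86.71 dB SPL.
So the shot-blast cabinet must be reduced from 90 to 86.71 dB SPL: IL = 3.29 dB.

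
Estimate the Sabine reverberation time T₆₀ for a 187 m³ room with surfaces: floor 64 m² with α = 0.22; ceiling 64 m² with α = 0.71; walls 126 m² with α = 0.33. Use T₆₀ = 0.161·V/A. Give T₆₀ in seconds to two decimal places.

A = Σ Sᵢαᵢ = 64·0.22 + 64·0.71 + 126·0.33 = 101.10 m².
T₆₀ = 0.161·V/A = 0.161·187/101.10 = 0.298 s.

0.30 s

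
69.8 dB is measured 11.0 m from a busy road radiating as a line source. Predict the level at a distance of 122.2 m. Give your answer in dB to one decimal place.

59.3 dB

Cylindrical spreading from a line source gives a 10·log₁₀(r₂/r₁) drop.
L₂ = 69.8 − 10·log₁₀(122.2/11.0) = 69.8 − 10.457 = 59.34 dB.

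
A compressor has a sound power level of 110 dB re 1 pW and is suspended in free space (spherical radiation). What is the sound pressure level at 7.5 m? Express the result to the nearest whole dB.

82 dB

The power spreads over a sphere of area 4π·r², so L_p = L_w − 10·log₁₀(4π·r²).
4π·r² = 706.9 m², 10·log₁₀ of that is 28.493 dB.
L_p = 110 − 28.493 = 81.51 dB.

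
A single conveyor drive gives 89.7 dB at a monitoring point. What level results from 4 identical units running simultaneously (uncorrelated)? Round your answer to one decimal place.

N identical incoherent sources raise the level by 10·log₁₀ N.
L_total = 89.7 + 10·log₁₀(4) = 89.7 + 6.021 = 95.72 dB.

95.7 dB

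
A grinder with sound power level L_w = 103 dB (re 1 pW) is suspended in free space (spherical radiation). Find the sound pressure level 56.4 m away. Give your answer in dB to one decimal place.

57.0 dB

L_p = L_w − 10·log₁₀(4π·r²) with r = 56.4 m.
4π·r² = 3.997e+04 m², 10·log₁₀ of that is 46.018 dB.
L_p = 103 − 46.018 = 56.98 dB.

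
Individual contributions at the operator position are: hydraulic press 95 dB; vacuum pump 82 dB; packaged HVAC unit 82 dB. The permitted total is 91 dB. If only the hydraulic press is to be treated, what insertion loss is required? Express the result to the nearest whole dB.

Everything except the hydraulic press sums to 10^(82/10) + 10^(82/10) = 3.170e+08 in linear terms, 85.01 dB.
The limit corresponds to 10^(91/10) = 1.259e+09; subtracting the fixed part leaves 9.419e+08 for the hydraulic press, i.e. 89.74 dB.
So the hydraulic press must be reduced from 95 to 89.74 dB: IL = 5.26 dB.

5 dB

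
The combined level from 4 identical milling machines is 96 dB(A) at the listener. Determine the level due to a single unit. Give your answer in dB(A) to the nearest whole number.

4 equal contributions raise the level by 10·log₁₀ 4 = 6.021 dB, so each unit alone gives 96 − 6.021.

90 dB(A)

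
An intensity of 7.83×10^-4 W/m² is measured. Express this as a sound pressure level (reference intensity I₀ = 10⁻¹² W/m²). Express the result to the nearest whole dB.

89 dB

L = 10·log₁₀(I/I₀) = 10·log₁₀(7.83×10^-4/10⁻¹²) = 10·log₁₀(7.83×10^8).
L = 10·(0.8938 + 8) = 88.94 dB.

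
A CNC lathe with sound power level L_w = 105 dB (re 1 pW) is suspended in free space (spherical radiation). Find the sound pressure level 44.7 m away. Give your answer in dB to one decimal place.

The power spreads over a sphere of area 4π·r², so L_p = L_w − 10·log₁₀(4π·r²).
4π·r² = 2.511e+04 m², 10·log₁₀ of that is 43.998 dB.
L_p = 105 − 43.998 = 61.00 dB.

61.0 dB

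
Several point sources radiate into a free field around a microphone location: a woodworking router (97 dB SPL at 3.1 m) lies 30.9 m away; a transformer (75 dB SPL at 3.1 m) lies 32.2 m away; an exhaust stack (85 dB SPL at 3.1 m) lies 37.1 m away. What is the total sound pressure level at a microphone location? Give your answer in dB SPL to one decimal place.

Propagate each source to the receiver with L = L_ref − 20·log₁₀(r/r_ref), then add intensities.
woodworking router: 97 − 20·log₁₀(30.9/3.1) = 97 − 19.97 = 77.03 dB SPL.
transformer: 75 − 20·log₁₀(32.2/3.1) = 75 − 20.33 = 54.67 dB SPL.
exhaust stack: 85 − 20·log₁₀(37.1/3.1) = 85 − 21.56 = 63.44 dB SPL.
Σ 10^(L/10) = 5.294e+07 → L_total = 10·log₁₀(5.294e+07) = 77.24 dB SPL.

77.2 dB SPL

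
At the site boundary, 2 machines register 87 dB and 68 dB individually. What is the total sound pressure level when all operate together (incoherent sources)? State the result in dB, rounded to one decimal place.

87.1 dB

For uncorrelated sources the intensities add, so convert each level to linear form, sum, and take 10·log₁₀ of the total.
Σ 10^(L/10) = 10^(87/10) + 10^(68/10) = 5.075e+08.
L_total = 10·log₁₀(5.075e+08) = 87.05 dB.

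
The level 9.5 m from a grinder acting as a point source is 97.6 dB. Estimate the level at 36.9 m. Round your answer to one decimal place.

85.8 dB

Spherical spreading from a point source gives a 20·log₁₀(r₂/r₁) drop.
L₂ = 97.6 − 20·log₁₀(36.9/9.5) = 97.6 − 11.786 = 85.81 dB.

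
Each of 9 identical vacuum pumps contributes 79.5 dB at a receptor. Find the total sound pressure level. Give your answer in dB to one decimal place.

89.0 dB

With 9 equal, uncorrelated contributions the intensity is 9× that of one unit, giving a rise of 10·log₁₀ 9.
L_total = 79.5 + 10·log₁₀(9) = 79.5 + 9.542 = 89.04 dB.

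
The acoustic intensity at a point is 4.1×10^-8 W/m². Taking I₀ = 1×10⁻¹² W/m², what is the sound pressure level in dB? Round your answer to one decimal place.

46.1 dB

I/I₀ = 4.1×10^-8/10⁻¹² = 4.1×10^4, and L = 10·log₁₀(I/I₀).
L = 10·(0.6128 + 4) = 46.13 dB.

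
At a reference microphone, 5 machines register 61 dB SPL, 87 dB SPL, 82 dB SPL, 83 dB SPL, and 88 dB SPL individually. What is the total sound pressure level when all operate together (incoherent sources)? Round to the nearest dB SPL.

For uncorrelated sources the intensities add, so convert each level to linear form, sum, and take 10·log₁₀ of the total.
Σ 10^(L/10) = 10^(61/10) + 10^(87/10) + 10^(82/10) + 10^(83/10) + 10^(88/10) = 1.491e+09.
L_total = 10·log₁₀(1.491e+09) = 91.74 dB SPL.

92 dB SPL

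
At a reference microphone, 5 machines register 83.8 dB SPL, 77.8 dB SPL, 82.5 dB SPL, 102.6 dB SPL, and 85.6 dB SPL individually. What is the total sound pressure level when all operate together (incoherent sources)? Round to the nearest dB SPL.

103 dB SPL

Incoherent sources combine by intensity addition: L_total = 10·log₁₀(Σ 10^(L_i/10)).
Σ 10^(L/10) = 10^(83.8/10) + 10^(77.8/10) + 10^(82.5/10) + 10^(102.6/10) + 10^(85.6/10) = 1.904e+10.
L_total = 10·log₁₀(1.904e+10) = 102.80 dB SPL.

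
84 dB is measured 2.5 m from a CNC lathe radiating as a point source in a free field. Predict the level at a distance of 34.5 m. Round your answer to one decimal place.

Point-source attenuation: ΔL = 20·log₁₀(r₂/r₁) = 20·log₁₀(34.5/2.5) = 22.798 dB.
L₂ = 84 − 20·log₁₀(34.5/2.5) = 84 − 22.798 = 61.20 dB.

61.2 dB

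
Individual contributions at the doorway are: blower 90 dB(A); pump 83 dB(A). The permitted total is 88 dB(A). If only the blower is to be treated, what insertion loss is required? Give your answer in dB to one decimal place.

The untreated sources together contribute 10^(83/10) = 1.995e+08, i.e. 83.00 dB(A).
To meet 88 dB(A) overall, the treated blower may contribute at most 10^(88/10) − 1.995e+08 = 4.314e+08, i.e. 86.35 dB(A).
So the blower must be reduced from 90 to 86.35 dB(A): IL = 3.65 dB.

3.7 dB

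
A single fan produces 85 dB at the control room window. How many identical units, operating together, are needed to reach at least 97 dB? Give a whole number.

16

N identical sources give L₁ + 10·log₁₀ N, so require 10·log₁₀ N ≥ 97 − 85 = 12.0 dB.
N ≥ 10^(12.0/10) = 15.849, so N = 16.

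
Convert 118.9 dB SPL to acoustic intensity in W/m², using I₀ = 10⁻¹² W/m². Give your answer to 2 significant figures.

I/I₀ = 10^(118.9/10) = 7.762e+11, so I = 7.762e+11 × 10⁻¹² W/m².

0.78 W/m²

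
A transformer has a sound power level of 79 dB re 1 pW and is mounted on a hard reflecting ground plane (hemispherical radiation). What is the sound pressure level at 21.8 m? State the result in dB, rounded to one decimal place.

L_p = L_w − 10·log₁₀(2π·r²) with r = 21.8 m.
2π·r² = 2986 m², 10·log₁₀ of that is 34.751 dB.
L_p = 79 − 34.751 = 44.25 dB.

44.2 dB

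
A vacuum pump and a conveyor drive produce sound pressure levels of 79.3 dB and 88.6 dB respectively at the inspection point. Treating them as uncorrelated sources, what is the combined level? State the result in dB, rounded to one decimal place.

For uncorrelated sources the intensities add, so convert each level to linear form, sum, and take 10·log₁₀ of the total.
Σ 10^(L/10) = 10^(79.3/10) + 10^(88.6/10) = 8.095e+08.
L_total = 10·log₁₀(8.095e+08) = 89.08 dB.

89.1 dB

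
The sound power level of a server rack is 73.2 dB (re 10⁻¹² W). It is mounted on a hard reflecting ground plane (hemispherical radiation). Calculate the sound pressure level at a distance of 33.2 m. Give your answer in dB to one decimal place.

34.8 dB

L_p = L_w − 10·log₁₀(2π·r²) with r = 33.2 m.
2π·r² = 6926 m², 10·log₁₀ of that is 38.405 dB.
L_p = 73.2 − 38.405 = 34.80 dB.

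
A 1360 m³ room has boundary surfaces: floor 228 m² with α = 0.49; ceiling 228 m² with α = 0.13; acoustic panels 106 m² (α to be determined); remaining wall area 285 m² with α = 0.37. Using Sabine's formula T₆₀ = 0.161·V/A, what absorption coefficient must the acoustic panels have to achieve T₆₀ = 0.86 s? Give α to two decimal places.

A = 0.161·V/T₆₀ = 0.161·1360/0.86 = 254.60 m² sabins.
Absorption from the other surfaces = 228·0.49 + 228·0.13 + 285·0.37 = 246.81 m², so the acoustic panels must supply 7.79 m² over 106 m².
α = 7.79/106 = 0.074.

0.07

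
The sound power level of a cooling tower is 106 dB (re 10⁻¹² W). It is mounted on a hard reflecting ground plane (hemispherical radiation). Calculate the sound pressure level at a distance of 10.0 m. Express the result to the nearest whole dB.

L_p = L_w − 10·log₁₀(2π·r²) with r = 10.0 m.
2π·r² = 628.3 m², 10·log₁₀ of that is 27.982 dB.
L_p = 106 − 27.982 = 78.02 dB.

78 dB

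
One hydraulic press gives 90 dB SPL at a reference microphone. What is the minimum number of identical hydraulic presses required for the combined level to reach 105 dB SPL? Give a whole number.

Need L₁ + 10·log₁₀ N ≥ 105, i.e. log₁₀ N ≥ 1.50.
N ≥ 10^(15.0/10) = 31.623, so N = 32.

32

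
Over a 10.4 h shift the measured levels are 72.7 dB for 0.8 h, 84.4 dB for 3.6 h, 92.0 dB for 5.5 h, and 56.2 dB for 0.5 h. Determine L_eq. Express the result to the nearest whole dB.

Weight each interval's intensity by its duration and average over T = 10.4 h:
Σ tᵢ·10^(Lᵢ/10) = 0.8·10^(72.7/10) + 3.6·10^(84.4/10) + 5.5·10^(92.0/10) + 0.5·10^(56.2/10) = 9.724e+09.
L_eq = 10·log₁₀(9.724e+09/10.4) = 89.71 dB.

90 dB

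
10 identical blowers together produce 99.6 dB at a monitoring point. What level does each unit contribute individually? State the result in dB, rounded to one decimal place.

89.6 dB

For N identical incoherent sources L_total = L₁ + 10·log₁₀ N, so L₁ = 99.6 − 10·log₁₀(10) = 99.6 − 10.000.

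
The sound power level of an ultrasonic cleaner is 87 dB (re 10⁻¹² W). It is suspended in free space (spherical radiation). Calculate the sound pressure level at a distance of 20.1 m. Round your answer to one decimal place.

49.9 dB

The power spreads over a sphere of area 4π·r², so L_p = L_w − 10·log₁₀(4π·r²).
4π·r² = 5077 m², 10·log₁₀ of that is 37.056 dB.
L_p = 87 − 37.056 = 49.94 dB.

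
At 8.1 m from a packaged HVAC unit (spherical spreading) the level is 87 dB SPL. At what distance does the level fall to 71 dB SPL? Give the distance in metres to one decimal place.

The 16.0 dB drop corresponds to a distance ratio of 10^(16.0/20) for a point source.
r₂ = 8.1·10^((87−71)/20) = 8.1·10^(16.0/20) = 51.11 m.

51.1 m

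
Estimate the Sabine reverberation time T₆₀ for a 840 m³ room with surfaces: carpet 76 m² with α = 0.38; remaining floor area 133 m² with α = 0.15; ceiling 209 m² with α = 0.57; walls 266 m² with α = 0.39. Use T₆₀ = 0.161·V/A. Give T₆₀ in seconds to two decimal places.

0.50 s

Total absorption A = 76·0.38 + 133·0.15 + 209·0.57 + 266·0.39 = 271.70 m² sabins.
T₆₀ = 0.161 × 840 / 271.70 = 0.498 s.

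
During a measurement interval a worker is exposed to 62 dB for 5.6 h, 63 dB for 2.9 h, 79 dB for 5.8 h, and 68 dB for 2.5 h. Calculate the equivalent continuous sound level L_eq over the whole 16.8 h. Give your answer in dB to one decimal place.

The energy average is taken in the linear domain: L_eq = 10·log₁₀[(Σ tᵢ·10^(Lᵢ/10))/T], T = 16.8 h.
Σ tᵢ·10^(Lᵢ/10) = 5.6·10^(62/10) + 2.9·10^(63/10) + 5.8·10^(79/10) + 2.5·10^(68/10) = 4.911e+08.
L_eq = 10·log₁₀(4.911e+08/16.8) = 74.66 dB.

74.7 dB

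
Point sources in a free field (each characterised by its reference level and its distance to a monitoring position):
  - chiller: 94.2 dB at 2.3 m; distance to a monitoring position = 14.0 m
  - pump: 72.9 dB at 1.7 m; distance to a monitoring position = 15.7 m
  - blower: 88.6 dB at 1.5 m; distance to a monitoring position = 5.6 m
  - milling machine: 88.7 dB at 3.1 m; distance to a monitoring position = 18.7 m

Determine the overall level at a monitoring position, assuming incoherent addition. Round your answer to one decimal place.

81.6 dB

Propagate each source to the receiver with L = L_ref − 20·log₁₀(r/r_ref), then add intensities.
chiller: 94.2 − 20·log₁₀(14.0/2.3) = 94.2 − 15.69 = 78.51 dB.
pump: 72.9 − 20·log₁₀(15.7/1.7) = 72.9 − 19.31 = 53.59 dB.
blower: 88.6 − 20·log₁₀(5.6/1.5) = 88.6 − 11.44 = 77.16 dB.
milling machine: 88.7 − 20·log₁₀(18.7/3.1) = 88.7 − 15.61 = 73.09 dB.
Σ 10^(L/10) = 1.436e+08 → L_total = 10·log₁₀(1.436e+08) = 81.57 dB.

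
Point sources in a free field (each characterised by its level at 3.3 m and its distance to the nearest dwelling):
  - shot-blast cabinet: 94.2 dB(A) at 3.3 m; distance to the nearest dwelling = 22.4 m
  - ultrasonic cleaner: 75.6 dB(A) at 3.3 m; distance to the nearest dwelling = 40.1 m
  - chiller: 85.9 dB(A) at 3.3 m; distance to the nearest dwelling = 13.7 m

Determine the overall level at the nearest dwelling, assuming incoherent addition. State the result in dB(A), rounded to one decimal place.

79.0 dB(A)

First find each source's level at the receiver (point-source: −20·log₁₀(r/r_ref)), then combine on an intensity basis.
shot-blast cabinet: 94.2 − 20·log₁₀(22.4/3.3) = 94.2 − 16.63 = 77.57 dB(A).
ultrasonic cleaner: 75.6 − 20·log₁₀(40.1/3.3) = 75.6 − 21.69 = 53.91 dB(A).
chiller: 85.9 − 20·log₁₀(13.7/3.3) = 85.9 − 12.36 = 73.54 dB(A).
Σ 10^(L/10) = 7.991e+07 → L_total = 10·log₁₀(7.991e+07) = 79.03 dB(A).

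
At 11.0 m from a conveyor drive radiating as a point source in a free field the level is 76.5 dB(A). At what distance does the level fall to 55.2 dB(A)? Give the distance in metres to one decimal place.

127.8 m

The 21.3 dB drop corresponds to a distance ratio of 10^(21.3/20) for a point source.
r₂ = 11.0·10^((76.5−55.2)/20) = 11.0·10^(21.3/20) = 127.76 m.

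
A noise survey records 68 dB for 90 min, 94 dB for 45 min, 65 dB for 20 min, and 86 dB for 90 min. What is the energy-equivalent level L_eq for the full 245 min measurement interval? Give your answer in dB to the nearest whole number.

88 dB

The energy average is taken in the linear domain: L_eq = 10·log₁₀[(Σ tᵢ·10^(Lᵢ/10))/T], T = 245 min.
Σ tᵢ·10^(Lᵢ/10) = 90·10^(68/10) + 45·10^(94/10) + 20·10^(65/10) + 90·10^(86/10) = 1.495e+11.
L_eq = 10·log₁₀(1.495e+11/245) = 87.85 dB.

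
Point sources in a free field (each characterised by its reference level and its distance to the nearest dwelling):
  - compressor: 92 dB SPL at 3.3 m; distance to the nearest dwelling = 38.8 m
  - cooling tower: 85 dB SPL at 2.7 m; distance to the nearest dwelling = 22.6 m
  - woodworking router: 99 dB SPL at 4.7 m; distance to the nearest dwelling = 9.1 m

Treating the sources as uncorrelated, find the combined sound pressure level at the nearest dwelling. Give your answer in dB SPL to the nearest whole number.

Propagate each source to the receiver with L = L_ref − 20·log₁₀(r/r_ref), then add intensities.
compressor: 92 − 20·log₁₀(38.8/3.3) = 92 − 21.41 = 70.59 dB SPL.
cooling tower: 85 − 20·log₁₀(22.6/2.7) = 85 − 18.45 = 66.55 dB SPL.
woodworking router: 99 − 20·log₁₀(9.1/4.7) = 99 − 5.74 = 93.26 dB SPL.
Σ 10^(L/10) = 2.135e+09 → L_total = 10·log₁₀(2.135e+09) = 93.29 dB SPL.

93 dB SPL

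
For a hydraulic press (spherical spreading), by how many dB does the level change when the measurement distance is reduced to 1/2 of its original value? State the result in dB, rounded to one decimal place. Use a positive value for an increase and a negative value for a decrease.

+6.0 dB

Point-source spreading: ΔL = −20·log₁₀(r₂/r₁).
ΔL = −20·log₁₀(0.5) = +6.02 dB.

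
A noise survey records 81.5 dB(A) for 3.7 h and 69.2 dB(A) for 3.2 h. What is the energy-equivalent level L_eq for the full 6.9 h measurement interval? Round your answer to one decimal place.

L_eq = 10·log₁₀[(1/T)·Σ tᵢ·10^(Lᵢ/10)] with T = 6.9 h.
Σ tᵢ·10^(Lᵢ/10) = 3.7·10^(81.5/10) + 3.2·10^(69.2/10) = 5.493e+08.
L_eq = 10·log₁₀(5.493e+08/6.9) = 79.01 dB(A).

79.0 dB(A)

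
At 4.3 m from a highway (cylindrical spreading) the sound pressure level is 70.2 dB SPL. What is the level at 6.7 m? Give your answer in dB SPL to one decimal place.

68.3 dB SPL

Line-source attenuation: ΔL = 10·log₁₀(r₂/r₁) = 10·log₁₀(6.7/4.3) = 1.926 dB.
L₂ = 70.2 − 10·log₁₀(6.7/4.3) = 70.2 − 1.926 = 68.27 dB SPL.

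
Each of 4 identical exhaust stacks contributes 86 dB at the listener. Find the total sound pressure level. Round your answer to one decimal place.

With 4 equal, uncorrelated contributions the intensity is 4× that of one unit, giving a rise of 10·log₁₀ 4.
L_total = 86 + 10·log₁₀(4) = 86 + 6.021 = 92.02 dB.

92.0 dB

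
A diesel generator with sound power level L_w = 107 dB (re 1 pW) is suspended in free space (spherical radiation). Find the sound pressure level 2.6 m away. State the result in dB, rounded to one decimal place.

The power spreads over a sphere of area 4π·r², so L_p = L_w − 10·log₁₀(4π·r²).
4π·r² = 84.95 m², 10·log₁₀ of that is 19.292 dB.
L_p = 107 − 19.292 = 87.71 dB.

87.7 dB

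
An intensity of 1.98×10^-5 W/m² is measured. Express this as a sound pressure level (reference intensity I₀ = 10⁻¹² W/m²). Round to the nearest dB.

L = 10·log₁₀(I/I₀) = 10·log₁₀(1.98×10^-5/10⁻¹²) = 10·log₁₀(1.98×10^7).
L = 10·(0.2967 + 7) = 72.97 dB.

73 dB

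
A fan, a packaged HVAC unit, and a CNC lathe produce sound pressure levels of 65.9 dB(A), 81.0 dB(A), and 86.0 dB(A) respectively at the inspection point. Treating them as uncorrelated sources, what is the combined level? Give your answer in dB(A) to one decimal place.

For uncorrelated sources the intensities add, so convert each level to linear form, sum, and take 10·log₁₀ of the total.
Σ 10^(L/10) = 10^(65.9/10) + 10^(81.0/10) + 10^(86.0/10) = 5.279e+08.
L_total = 10·log₁₀(5.279e+08) = 87.23 dB(A).

87.2 dB(A)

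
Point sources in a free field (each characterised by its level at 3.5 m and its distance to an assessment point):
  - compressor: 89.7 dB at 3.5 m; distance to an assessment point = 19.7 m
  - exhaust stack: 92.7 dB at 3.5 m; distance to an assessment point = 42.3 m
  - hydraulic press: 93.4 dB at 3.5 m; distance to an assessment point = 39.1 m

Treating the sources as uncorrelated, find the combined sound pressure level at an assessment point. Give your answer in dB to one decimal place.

77.8 dB

First find each source's level at the receiver (point-source: −20·log₁₀(r/r_ref)), then combine on an intensity basis.
compressor: 89.7 − 20·log₁₀(19.7/3.5) = 89.7 − 15.01 = 74.69 dB.
exhaust stack: 92.7 − 20·log₁₀(42.3/3.5) = 92.7 − 21.65 = 71.05 dB.
hydraulic press: 93.4 − 20·log₁₀(39.1/3.5) = 93.4 − 20.96 = 72.44 dB.
Σ 10^(L/10) = 5.974e+07 → L_total = 10·log₁₀(5.974e+07) = 77.76 dB.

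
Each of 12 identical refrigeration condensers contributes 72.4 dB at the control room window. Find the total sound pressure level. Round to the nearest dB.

83 dB

With 12 equal, uncorrelated contributions the intensity is 12× that of one unit, giving a rise of 10·log₁₀ 12.
L_total = 72.4 + 10·log₁₀(12) = 72.4 + 10.792 = 83.19 dB.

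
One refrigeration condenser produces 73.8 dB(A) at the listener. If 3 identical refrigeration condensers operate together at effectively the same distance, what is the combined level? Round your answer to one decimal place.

78.6 dB(A)

N identical incoherent sources raise the level by 10·log₁₀ N.
L_total = 73.8 + 10·log₁₀(3) = 73.8 + 4.771 = 78.57 dB(A).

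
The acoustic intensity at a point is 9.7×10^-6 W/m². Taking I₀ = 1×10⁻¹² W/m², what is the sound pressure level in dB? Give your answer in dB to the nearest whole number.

70 dB

I/I₀ = 9.7×10^-6/10⁻¹² = 9.7×10^6, and L = 10·log₁₀(I/I₀).
L = 10·(0.9868 + 6) = 69.87 dB.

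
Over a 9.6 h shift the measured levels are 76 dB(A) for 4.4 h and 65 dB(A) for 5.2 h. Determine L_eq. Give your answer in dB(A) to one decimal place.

73.0 dB(A)

Weight each interval's intensity by its duration and average over T = 9.6 h:
Σ tᵢ·10^(Lᵢ/10) = 4.4·10^(76/10) + 5.2·10^(65/10) = 1.916e+08.
L_eq = 10·log₁₀(1.916e+08/9.6) = 73.00 dB(A).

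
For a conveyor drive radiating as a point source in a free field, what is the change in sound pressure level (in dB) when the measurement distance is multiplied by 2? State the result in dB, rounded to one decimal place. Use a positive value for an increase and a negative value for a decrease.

Point-source spreading: ΔL = −20·log₁₀(r₂/r₁).
ΔL = −20·log₁₀(2) = -6.02 dB.

-6.0 dB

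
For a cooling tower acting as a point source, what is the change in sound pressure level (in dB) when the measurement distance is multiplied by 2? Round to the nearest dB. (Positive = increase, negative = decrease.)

-6 dB

A point source loses 6 dB per doubling of distance; generally ΔL = −20·log₁₀(r₂/r₁).
ΔL = −20·log₁₀(2) = -6.02 dB.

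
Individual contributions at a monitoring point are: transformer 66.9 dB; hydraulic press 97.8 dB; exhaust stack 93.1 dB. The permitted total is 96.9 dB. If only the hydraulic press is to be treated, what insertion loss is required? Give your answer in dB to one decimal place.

3.2 dB

Everything except the hydraulic press sums to 10^(66.9/10) + 10^(93.1/10) = 2.047e+09 in linear terms, 93.11 dB.
The limit corresponds to 10^(96.9/10) = 4.898e+09; subtracting the fixed part leaves 2.851e+09 for the hydraulic press, i.e. 94.55 dB.
So the hydraulic press must be reduced from 97.8 to 94.55 dB: IL = 3.25 dB.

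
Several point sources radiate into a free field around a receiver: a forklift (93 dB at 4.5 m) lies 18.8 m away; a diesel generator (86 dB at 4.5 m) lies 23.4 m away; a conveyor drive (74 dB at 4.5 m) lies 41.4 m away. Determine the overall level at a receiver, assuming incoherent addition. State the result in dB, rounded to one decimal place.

81.1 dB

First find each source's level at the receiver (point-source: −20·log₁₀(r/r_ref)), then combine on an intensity basis.
forklift: 93 − 20·log₁₀(18.8/4.5) = 93 − 12.42 = 80.58 dB.
diesel generator: 86 − 20·log₁₀(23.4/4.5) = 86 − 14.32 = 71.68 dB.
conveyor drive: 74 − 20·log₁₀(41.4/4.5) = 74 − 19.28 = 54.72 dB.
Σ 10^(L/10) = 1.293e+08 → L_total = 10·log₁₀(1.293e+08) = 81.12 dB.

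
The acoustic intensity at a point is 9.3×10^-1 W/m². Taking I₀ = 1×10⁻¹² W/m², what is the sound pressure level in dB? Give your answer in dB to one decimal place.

119.7 dB

I/I₀ = 9.3×10^-1/10⁻¹² = 9.3×10^11, and L = 10·log₁₀(I/I₀).
L = 10·(0.9685 + 11) = 119.68 dB.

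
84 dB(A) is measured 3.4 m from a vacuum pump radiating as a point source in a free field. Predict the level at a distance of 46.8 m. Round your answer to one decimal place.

61.2 dB(A)

For a point source, L₂ = L₁ − 20·log₁₀(r₂/r₁).
L₂ = 84 − 20·log₁₀(46.8/3.4) = 84 − 22.775 = 61.22 dB(A).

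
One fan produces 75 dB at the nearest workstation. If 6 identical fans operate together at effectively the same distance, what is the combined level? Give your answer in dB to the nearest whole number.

L_total = L₁ + 10·log₁₀ N for N identical incoherent sources.
L_total = 75 + 10·log₁₀(6) = 75 + 7.782 = 82.78 dB.

83 dB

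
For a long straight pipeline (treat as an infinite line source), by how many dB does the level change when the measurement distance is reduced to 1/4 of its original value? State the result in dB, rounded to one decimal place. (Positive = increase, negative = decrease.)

+6.0 dB

A line source loses 3 dB per doubling of distance; generally ΔL = −10·log₁₀(r₂/r₁).
ΔL = −10·log₁₀(0.25) = +6.02 dB.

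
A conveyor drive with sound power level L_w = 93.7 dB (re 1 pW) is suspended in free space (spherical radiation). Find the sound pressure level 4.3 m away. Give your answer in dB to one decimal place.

The power spreads over a sphere of area 4π·r², so L_p = L_w − 10·log₁₀(4π·r²).
4π·r² = 232.4 m², 10·log₁₀ of that is 23.661 dB.
L_p = 93.7 − 23.661 = 70.04 dB.

70.0 dB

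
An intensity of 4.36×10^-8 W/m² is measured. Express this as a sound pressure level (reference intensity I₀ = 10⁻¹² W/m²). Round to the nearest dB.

46 dB

Dividing by I₀ shifts the exponent by 12: I/I₀ = 4.36×10^4.
L = 10·(0.6395 + 4) = 46.39 dB.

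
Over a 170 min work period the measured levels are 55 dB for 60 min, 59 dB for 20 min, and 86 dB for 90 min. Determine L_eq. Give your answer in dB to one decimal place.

The energy average is taken in the linear domain: L_eq = 10·log₁₀[(Σ tᵢ·10^(Lᵢ/10))/T], T = 170 min.
Σ tᵢ·10^(Lᵢ/10) = 60·10^(55/10) + 20·10^(59/10) + 90·10^(86/10) = 3.586e+10.
L_eq = 10·log₁₀(3.586e+10/170) = 83.24 dB.

83.2 dB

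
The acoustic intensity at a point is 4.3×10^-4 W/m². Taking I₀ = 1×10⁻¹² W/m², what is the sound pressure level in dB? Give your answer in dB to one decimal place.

86.3 dB

I/I₀ = 4.3×10^-4/10⁻¹² = 4.3×10^8, and L = 10·log₁₀(I/I₀).
L = 10·(0.6335 + 8) = 86.33 dB.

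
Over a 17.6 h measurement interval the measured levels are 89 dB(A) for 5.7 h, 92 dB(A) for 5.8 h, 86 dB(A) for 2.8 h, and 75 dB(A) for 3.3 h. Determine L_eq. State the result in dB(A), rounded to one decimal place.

Weight each interval's intensity by its duration and average over T = 17.6 h:
Σ tᵢ·10^(Lᵢ/10) = 5.7·10^(89/10) + 5.8·10^(92/10) + 2.8·10^(86/10) + 3.3·10^(75/10) = 1.494e+10.
L_eq = 10·log₁₀(1.494e+10/17.6) = 89.29 dB(A).

89.3 dB(A)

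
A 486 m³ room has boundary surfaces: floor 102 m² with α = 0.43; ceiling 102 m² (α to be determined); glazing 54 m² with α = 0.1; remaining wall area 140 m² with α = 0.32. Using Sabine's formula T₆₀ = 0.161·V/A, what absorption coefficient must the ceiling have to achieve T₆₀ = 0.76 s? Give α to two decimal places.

0.09

Required total absorption A = 0.161·486/0.76 = 102.96 m².
Absorption from the other surfaces = 102·0.43 + 54·0.1 + 140·0.32 = 94.06 m², so the ceiling must supply 8.90 m² over 102 m².
α = 8.90/102 = 0.087.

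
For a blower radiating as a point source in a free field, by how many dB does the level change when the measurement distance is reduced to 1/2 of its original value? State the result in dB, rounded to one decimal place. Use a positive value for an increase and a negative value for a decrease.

Point-source spreading: ΔL = −20·log₁₀(r₂/r₁).
ΔL = −20·log₁₀(0.5) = +6.02 dB.

+6.0 dB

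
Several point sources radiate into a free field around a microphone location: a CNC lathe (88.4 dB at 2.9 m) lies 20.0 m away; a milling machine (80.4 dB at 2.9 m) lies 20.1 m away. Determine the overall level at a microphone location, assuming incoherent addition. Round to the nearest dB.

72 dB

Apply inverse-square spreading to bring every level to the receiver, then sum 10^(L/10).
CNC lathe: 88.4 − 20·log₁₀(20.0/2.9) = 88.4 − 16.77 = 71.63 dB.
milling machine: 80.4 − 20·log₁₀(20.1/2.9) = 80.4 − 16.82 = 63.58 dB.
Σ 10^(L/10) = 1.683e+07 → L_total = 10·log₁₀(1.683e+07) = 72.26 dB.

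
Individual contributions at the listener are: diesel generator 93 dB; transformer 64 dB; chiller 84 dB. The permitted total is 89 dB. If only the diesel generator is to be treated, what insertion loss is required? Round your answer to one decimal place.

5.7 dB

Everything except the diesel generator sums to 10^(64/10) + 10^(84/10) = 2.537e+08 in linear terms, 84.04 dB.
The limit corresponds to 10^(89/10) = 7.943e+08; subtracting the fixed part leaves 5.406e+08 for the diesel generator, i.e. 87.33 dB.
So the diesel generator must be reduced from 93 to 87.33 dB: IL = 5.67 dB.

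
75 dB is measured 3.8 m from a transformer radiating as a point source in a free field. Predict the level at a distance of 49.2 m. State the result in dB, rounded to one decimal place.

52.8 dB

Point-source attenuation: ΔL = 20·log₁₀(r₂/r₁) = 20·log₁₀(49.2/3.8) = 22.244 dB.
L₂ = 75 − 20·log₁₀(49.2/3.8) = 75 − 22.244 = 52.76 dB.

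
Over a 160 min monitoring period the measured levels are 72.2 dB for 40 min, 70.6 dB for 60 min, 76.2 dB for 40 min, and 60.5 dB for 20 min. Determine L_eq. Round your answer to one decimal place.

72.8 dB

The energy average is taken in the linear domain: L_eq = 10·log₁₀[(Σ tᵢ·10^(Lᵢ/10))/T], T = 160 min.
Σ tᵢ·10^(Lᵢ/10) = 40·10^(72.2/10) + 60·10^(70.6/10) + 40·10^(76.2/10) + 20·10^(60.5/10) = 3.043e+09.
L_eq = 10·log₁₀(3.043e+09/160) = 72.79 dB.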